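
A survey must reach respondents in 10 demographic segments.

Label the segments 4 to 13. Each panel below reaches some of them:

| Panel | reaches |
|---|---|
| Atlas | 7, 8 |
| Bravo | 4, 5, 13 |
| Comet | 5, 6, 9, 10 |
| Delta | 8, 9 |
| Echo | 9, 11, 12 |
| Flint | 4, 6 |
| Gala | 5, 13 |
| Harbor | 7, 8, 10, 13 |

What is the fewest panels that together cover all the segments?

4

Atlas and Bravo and Comet and Echo together: Atlas ∪ Bravo ∪ Comet ∪ Echo = {4, 5, 6, 7, 8, 9, 10, 11, 12, 13} — every segment is covered.
No 3 of the 8 panels cover everything (all 56 combinations miss at least one segment), so 4 is optimal.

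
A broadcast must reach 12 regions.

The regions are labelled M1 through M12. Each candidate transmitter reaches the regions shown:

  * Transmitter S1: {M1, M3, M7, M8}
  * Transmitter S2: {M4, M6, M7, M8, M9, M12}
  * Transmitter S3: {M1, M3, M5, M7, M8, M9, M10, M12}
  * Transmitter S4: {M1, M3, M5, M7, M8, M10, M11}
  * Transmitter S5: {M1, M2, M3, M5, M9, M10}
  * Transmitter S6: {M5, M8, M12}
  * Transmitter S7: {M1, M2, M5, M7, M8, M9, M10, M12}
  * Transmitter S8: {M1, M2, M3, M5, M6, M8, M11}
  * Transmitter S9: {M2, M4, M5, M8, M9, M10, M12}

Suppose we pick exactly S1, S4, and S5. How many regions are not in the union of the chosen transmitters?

3

Union of S1, S4, S5 = {M1, M2, M3, M5, M7, M8, M9, M10, M11}.
Not covered: M4, M6, M12 — 3 regions.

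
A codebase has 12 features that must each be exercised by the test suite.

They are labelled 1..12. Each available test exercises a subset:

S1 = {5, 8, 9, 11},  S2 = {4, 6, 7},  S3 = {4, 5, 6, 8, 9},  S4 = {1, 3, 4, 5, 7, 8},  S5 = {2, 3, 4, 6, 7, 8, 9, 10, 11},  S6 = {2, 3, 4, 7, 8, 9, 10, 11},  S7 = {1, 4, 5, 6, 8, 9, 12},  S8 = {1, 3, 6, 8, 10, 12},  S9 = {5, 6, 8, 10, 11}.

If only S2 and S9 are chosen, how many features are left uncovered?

5

Union of S2, S9 = {4, 5, 6, 7, 8, 10, 11}.
Not covered: 1, 2, 3, 9, 12 — 5 features.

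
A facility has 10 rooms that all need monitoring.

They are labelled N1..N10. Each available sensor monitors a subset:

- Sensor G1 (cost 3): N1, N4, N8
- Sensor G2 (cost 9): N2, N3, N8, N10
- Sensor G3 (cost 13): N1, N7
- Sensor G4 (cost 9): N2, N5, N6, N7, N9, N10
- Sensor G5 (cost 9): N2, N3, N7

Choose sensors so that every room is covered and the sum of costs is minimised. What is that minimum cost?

21

G1, G2, G4 together cover every room (G1 ∪ G2 ∪ G4 = {N1, N2, N3, N4, N5, N6, N7, N8, N9, N10}); total cost 3 + 9 + 9 = 21.
No covering selection has total cost below 21.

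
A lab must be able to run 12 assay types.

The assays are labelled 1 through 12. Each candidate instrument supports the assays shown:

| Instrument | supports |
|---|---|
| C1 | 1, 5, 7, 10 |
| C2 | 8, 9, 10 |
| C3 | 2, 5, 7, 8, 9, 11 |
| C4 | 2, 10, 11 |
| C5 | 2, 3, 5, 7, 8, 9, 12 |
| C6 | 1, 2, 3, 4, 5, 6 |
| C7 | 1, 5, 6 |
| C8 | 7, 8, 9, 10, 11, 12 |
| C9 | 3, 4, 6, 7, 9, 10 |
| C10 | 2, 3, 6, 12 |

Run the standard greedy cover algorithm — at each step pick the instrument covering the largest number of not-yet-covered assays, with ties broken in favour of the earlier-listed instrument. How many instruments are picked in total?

3

Greedy: pick C5 (covers 7 new) → pick C6 (covers 3 new) → pick C4 (covers 2 new). Total picks: 3.
(The true minimum cover uses only 2 instruments, so greedy is not optimal here.)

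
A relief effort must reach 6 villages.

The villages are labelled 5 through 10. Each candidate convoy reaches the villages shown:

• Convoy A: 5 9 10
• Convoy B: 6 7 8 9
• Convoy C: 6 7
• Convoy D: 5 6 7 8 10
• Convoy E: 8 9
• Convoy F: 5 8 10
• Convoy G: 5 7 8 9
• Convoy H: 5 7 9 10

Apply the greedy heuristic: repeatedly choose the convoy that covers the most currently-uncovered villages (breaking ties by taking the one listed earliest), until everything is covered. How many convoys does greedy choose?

Greedy: pick D (covers 5 new) → pick A (covers 1 new). Total picks: 2.

2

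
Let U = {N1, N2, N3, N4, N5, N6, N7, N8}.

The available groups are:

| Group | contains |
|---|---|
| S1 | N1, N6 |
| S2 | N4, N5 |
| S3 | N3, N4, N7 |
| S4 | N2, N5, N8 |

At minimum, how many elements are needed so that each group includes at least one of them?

3

H = {N1, N2, N4} meets every group (each contains at least one member of H), and |H| = 3.
The groups S1, S3, S4 are pairwise disjoint, so any hitting set needs a separate element for each — at least 3. Hence 3 is optimal.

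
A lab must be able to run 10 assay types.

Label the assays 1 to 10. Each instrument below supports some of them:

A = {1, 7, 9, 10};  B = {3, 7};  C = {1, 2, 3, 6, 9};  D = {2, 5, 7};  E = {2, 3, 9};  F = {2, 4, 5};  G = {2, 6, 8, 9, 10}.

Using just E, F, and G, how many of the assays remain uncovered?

Union of E, F, G = {2, 3, 4, 5, 6, 8, 9, 10}.
Not covered: 1, 7 — 2 assays.

2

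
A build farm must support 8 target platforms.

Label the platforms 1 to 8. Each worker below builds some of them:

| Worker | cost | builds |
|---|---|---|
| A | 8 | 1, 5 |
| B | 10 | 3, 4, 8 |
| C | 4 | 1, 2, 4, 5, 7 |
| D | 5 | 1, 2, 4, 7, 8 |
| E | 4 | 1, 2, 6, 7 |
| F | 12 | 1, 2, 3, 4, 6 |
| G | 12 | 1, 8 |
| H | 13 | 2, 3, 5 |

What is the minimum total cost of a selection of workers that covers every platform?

18

B, C, E together cover every platform (B ∪ C ∪ E = {1, 2, 3, 4, 5, 6, 7, 8}); total cost 10 + 4 + 4 = 18.
No covering selection has total cost below 18.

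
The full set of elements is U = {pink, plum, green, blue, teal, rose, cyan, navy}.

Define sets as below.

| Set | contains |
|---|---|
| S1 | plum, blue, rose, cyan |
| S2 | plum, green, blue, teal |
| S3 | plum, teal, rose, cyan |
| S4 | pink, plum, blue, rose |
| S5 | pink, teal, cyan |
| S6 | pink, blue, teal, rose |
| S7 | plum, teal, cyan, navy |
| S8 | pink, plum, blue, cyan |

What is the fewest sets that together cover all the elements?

3

Take {S2, S4, S7}. Their union is {pink, plum, green, blue, teal, rose, cyan, navy}, which is all 8 elements.
Only S2 contains green, so S2 is forced; the remaining 4 elements need at least 2 more sets (each remaining set adds at most 2) — so at least 3 sets are needed, and 3 is optimal.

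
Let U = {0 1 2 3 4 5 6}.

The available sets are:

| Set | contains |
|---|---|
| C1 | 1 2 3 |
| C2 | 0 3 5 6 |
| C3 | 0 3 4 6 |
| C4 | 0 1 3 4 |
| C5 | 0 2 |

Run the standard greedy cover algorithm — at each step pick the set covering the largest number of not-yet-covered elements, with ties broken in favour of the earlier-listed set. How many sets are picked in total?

Greedy: pick C2 (covers 4 new) → pick C1 (covers 2 new) → pick C3 (covers 1 new). Total picks: 3.

3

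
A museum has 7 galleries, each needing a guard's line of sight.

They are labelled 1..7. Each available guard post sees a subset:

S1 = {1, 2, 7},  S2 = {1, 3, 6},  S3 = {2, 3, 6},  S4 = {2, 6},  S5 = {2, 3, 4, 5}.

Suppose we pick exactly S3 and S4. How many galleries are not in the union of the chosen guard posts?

Union of S3, S4 = {2, 3, 6}.
Not covered: 1, 4, 5, 7 — 4 galleries.

4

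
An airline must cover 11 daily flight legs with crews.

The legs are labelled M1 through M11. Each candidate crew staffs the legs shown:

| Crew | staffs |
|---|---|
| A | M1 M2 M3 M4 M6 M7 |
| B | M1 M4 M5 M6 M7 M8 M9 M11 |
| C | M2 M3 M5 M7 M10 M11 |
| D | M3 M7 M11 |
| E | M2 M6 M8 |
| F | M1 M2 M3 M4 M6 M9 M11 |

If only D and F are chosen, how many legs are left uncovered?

Union of D, F = {M1, M2, M3, M4, M6, M7, M9, M11}.
Not covered: M5, M8, M10 — 3 legs.

3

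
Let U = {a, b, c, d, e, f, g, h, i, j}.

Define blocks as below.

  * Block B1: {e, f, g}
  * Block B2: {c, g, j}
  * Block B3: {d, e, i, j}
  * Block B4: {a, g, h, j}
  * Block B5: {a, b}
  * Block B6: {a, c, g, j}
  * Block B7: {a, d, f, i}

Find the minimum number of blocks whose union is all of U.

5

Take {B1, B2, B4, B5, B7}. Their union is {a, b, c, d, e, f, g, h, i, j}, which is all 10 elements.
No 4 of the 7 blocks cover everything (all 35 combinations miss at least one element), so 5 is optimal.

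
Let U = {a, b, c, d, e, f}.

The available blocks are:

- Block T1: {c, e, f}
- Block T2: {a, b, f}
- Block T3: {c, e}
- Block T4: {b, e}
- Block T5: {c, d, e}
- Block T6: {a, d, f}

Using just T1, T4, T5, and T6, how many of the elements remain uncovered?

0

Union of T1, T4, T5, T6 = {a, b, c, d, e, f} — that's every element, so 0 are uncovered.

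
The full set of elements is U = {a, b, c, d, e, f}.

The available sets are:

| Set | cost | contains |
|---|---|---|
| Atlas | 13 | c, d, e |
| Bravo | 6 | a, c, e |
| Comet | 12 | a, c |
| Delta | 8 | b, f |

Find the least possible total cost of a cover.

27

Atlas, Bravo, Delta together cover every element (Atlas ∪ Bravo ∪ Delta = {a, b, c, d, e, f}); total cost 13 + 6 + 8 = 27.
No covering selection has total cost below 27.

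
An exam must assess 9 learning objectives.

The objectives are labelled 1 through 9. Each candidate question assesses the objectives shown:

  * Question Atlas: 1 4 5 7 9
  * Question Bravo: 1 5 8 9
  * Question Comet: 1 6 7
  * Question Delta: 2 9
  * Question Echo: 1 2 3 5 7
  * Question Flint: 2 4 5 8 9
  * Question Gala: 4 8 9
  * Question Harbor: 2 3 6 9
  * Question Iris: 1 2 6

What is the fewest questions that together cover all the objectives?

3

Take {Atlas, Flint, Harbor}. Their union is {1, 2, 3, 4, 5, 6, 7, 8, 9}, which is all 9 objectives.
No 2 of the 9 questions cover everything (all 36 combinations miss at least one objective), so 3 is optimal.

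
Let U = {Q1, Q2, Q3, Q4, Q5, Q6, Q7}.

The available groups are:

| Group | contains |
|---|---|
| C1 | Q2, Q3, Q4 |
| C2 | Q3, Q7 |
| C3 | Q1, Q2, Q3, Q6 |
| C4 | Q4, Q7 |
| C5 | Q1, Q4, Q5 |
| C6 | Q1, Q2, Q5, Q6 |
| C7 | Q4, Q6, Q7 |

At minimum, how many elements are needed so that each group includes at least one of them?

3

H = {Q1, Q4, Q7} meets every group (each contains at least one member of H), and |H| = 3.
No choice of 2 elements meets every group, so 3 is the minimum.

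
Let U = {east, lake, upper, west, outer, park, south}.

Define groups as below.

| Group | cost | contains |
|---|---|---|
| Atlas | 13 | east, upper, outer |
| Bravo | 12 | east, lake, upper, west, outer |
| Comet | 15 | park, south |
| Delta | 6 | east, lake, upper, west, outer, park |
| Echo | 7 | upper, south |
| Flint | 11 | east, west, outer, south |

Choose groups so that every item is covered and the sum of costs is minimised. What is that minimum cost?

Delta, Echo together cover every item (Delta ∪ Echo = {east, lake, upper, west, outer, park, south}); total cost 6 + 7 = 13.
No covering selection has total cost below 13.

13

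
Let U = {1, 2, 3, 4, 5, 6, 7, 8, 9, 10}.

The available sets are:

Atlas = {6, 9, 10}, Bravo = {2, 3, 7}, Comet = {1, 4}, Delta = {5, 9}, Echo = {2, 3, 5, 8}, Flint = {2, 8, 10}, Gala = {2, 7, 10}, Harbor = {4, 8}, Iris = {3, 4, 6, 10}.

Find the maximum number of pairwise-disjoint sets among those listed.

3

Atlas, Comet, Echo are pairwise disjoint (Atlas={6,9,10}; Comet={1,4}; Echo={2,3,5,8}).
Every remaining set overlaps one of these, and no 4 of the listed sets are pairwise disjoint, so 3 is the maximum.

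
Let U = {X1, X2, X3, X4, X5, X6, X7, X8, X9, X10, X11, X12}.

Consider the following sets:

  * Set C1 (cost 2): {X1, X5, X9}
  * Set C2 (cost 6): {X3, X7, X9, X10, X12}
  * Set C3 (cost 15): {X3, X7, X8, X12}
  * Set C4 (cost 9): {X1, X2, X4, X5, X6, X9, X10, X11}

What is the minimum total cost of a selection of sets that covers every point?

C3, C4 together cover every point (C3 ∪ C4 = {X1, X2, X3, X4, X5, X6, X7, X8, X9, X10, X11, X12}); total cost 15 + 9 = 24.
The greedy pick C1, C2, C4, C3 costs 32; no covering selection beats 24.

24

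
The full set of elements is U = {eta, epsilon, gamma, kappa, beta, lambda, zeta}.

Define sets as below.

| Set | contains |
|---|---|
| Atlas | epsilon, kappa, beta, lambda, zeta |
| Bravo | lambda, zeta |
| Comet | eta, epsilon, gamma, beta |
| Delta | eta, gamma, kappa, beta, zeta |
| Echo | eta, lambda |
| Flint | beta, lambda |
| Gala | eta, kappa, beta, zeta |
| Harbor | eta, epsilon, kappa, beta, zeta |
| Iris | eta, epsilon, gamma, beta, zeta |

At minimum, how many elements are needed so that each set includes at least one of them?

2

The 2 elements {beta, lambda} hit every set.
The sets Bravo, Comet are pairwise disjoint, so any hitting set needs a separate element for each — at least 2. Hence 2 is optimal.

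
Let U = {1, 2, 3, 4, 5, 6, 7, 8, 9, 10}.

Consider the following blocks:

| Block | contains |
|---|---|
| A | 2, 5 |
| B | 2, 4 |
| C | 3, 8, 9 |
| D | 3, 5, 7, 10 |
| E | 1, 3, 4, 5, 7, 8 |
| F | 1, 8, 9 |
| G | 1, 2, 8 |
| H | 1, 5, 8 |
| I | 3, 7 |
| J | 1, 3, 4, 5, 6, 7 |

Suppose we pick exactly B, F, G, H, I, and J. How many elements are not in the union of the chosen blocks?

1

Union of B, F, G, H, I, J = {1, 2, 3, 4, 5, 6, 7, 8, 9}.
Not covered: 10 — 1 element.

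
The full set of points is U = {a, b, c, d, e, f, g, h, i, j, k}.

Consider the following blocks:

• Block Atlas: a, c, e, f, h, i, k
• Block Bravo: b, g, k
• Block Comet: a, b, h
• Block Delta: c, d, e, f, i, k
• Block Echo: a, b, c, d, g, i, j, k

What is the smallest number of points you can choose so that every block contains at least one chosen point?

Take T = {b, i}. Each listed block contains at least one of these, so T is a hitting set of size 2.
The blocks Comet, Delta are pairwise disjoint, so any hitting set needs a separate point for each — at least 2. Hence 2 is optimal.

2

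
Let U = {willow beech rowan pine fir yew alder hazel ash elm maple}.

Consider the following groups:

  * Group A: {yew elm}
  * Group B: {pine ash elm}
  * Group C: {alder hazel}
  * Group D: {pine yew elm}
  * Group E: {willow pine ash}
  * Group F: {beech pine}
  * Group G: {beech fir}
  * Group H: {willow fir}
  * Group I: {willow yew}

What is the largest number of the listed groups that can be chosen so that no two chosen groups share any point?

A, C, F, H are pairwise disjoint (A={yew,elm}; C={alder,hazel}; F={beech,pine}; H={willow,fir}).
Every remaining group overlaps one of these, and no 5 of the listed groups are pairwise disjoint, so 4 is the maximum.

4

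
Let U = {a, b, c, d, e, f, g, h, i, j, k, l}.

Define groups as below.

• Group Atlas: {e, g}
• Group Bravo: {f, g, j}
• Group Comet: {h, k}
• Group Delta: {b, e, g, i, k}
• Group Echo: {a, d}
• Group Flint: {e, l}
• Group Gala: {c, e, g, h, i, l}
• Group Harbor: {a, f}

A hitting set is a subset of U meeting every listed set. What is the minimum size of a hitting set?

T = {d, e, f, k} meets every group (each contains at least one member of T), and |T| = 4.
The groups Bravo, Comet, Echo, Flint are pairwise disjoint, so any hitting set needs a separate point for each — at least 4. Hence 4 is optimal.

4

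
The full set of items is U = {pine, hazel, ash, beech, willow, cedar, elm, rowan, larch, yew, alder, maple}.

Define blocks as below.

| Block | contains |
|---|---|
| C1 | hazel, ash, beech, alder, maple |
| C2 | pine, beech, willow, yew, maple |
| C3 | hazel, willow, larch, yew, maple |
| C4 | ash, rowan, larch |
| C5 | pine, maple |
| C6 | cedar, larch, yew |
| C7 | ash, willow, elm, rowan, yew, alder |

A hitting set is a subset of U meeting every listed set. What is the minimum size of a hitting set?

Take H = {ash, cedar, maple}. Each listed block contains at least one of these, so H is a hitting set of size 3.
No choice of 2 items meets every block, so 3 is the minimum.

3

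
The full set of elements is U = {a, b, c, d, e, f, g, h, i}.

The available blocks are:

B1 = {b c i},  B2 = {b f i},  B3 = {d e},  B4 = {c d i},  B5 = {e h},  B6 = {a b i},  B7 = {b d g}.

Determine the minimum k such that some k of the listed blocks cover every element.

5

B1, B2, B5, B6, and B7 cover everything between them: the union {a, b, c, d, e, f, g, h, i} is all of U.
No 4 of the 7 blocks cover everything (all 35 combinations miss at least one element), so 5 is optimal.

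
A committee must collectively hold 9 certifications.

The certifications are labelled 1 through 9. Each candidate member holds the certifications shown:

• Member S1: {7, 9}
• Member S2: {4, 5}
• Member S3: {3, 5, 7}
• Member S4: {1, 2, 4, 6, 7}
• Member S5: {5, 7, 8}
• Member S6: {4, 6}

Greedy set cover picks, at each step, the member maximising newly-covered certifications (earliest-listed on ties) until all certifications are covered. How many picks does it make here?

4

Greedy: pick S4 (covers 5 new) → pick S3 (covers 2 new) → pick S1 (covers 1 new) → pick S5 (covers 1 new). Total picks: 4.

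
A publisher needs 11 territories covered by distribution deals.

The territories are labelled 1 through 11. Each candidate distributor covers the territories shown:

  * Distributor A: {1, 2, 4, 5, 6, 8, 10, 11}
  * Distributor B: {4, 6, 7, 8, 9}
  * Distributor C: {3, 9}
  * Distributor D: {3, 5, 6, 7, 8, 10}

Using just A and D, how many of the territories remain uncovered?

1

Union of A, D = {1, 2, 3, 4, 5, 6, 7, 8, 10, 11}.
Not covered: 9 — 1 territory.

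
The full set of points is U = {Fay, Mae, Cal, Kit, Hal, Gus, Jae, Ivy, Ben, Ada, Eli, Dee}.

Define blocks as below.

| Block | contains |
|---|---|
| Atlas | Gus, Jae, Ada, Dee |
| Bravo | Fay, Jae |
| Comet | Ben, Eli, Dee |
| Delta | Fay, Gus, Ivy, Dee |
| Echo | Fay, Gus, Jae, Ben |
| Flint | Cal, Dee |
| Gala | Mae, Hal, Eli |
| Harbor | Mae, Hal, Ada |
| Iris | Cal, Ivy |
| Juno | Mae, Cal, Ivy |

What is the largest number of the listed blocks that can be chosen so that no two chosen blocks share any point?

Bravo, Comet, Harbor, Iris are pairwise disjoint (Bravo={Fay,Jae}; Comet={Ben,Eli,Dee}; Harbor={Mae,Hal,Ada}; Iris={Cal,Ivy}).
Every remaining block overlaps one of these, and no 5 of the listed blocks are pairwise disjoint, so 4 is the maximum.

4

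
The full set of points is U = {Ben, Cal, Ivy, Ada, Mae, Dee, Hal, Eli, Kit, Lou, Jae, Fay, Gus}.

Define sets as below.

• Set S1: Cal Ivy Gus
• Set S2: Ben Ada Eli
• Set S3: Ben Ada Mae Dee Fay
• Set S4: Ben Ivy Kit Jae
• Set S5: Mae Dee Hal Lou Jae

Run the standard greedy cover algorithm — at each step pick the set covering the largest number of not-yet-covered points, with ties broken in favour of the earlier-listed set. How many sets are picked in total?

Greedy: pick S3 (covers 5 new) → pick S1 (covers 3 new) → pick S5 (covers 3 new) → pick S2 (covers 1 new) → pick S4 (covers 1 new). Total picks: 5.

5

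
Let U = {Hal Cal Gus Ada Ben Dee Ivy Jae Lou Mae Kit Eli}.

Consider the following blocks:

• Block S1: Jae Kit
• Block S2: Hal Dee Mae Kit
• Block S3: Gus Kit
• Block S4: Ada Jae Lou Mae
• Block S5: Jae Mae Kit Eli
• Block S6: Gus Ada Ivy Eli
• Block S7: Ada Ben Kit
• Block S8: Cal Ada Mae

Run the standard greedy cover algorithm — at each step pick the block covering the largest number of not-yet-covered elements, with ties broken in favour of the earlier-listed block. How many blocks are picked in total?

5

Greedy: pick S2 (covers 4 new) → pick S6 (covers 4 new) → pick S4 (covers 2 new) → pick S7 (covers 1 new) → pick S8 (covers 1 new). Total picks: 5.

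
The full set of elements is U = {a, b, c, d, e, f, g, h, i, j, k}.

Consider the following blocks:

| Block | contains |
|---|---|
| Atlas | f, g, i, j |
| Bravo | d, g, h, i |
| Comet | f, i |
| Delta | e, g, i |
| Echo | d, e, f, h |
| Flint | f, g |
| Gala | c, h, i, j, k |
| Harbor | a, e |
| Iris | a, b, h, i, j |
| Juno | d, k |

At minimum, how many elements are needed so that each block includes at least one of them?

4

The 4 elements {e, g, i, k} hit every block.
No choice of 3 elements meets every block, so 4 is the minimum.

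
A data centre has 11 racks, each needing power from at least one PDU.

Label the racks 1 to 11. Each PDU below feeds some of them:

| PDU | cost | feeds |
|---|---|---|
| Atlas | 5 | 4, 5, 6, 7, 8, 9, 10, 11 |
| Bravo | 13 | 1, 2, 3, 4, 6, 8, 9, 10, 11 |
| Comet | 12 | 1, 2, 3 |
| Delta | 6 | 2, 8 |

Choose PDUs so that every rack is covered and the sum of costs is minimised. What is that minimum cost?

Atlas, Comet together cover every rack (Atlas ∪ Comet = {1, 2, 3, 4, 5, 6, 7, 8, 9, 10, 11}); total cost 5 + 12 = 17.
No covering selection has total cost below 17.

17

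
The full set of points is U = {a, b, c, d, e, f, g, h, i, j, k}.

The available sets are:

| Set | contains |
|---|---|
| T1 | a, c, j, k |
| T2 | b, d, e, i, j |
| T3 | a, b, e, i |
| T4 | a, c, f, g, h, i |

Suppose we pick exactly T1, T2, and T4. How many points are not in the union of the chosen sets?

Union of T1, T2, T4 = {a, b, c, d, e, f, g, h, i, j, k} — that's every point, so 0 are uncovered.

0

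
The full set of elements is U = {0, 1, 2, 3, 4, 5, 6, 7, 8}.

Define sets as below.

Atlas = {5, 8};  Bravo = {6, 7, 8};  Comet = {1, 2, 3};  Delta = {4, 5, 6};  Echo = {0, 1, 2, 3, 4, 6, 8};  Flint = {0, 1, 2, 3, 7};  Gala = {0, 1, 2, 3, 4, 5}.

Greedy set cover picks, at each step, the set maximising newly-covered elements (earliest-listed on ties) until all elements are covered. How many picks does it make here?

3

Greedy: pick Echo (covers 7 new) → pick Atlas (covers 1 new) → pick Bravo (covers 1 new). Total picks: 3.
(The true minimum cover uses only 2 sets, so greedy is not optimal here.)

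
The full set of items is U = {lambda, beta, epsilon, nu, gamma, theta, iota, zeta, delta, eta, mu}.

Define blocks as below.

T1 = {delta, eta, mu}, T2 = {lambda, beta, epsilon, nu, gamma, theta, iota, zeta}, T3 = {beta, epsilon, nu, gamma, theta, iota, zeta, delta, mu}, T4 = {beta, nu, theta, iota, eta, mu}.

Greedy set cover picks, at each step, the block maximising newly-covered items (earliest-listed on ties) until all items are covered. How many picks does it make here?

Greedy: pick T3 (covers 9 new) → pick T1 (covers 1 new) → pick T2 (covers 1 new). Total picks: 3.
(The true minimum cover uses only 2 blocks, so greedy is not optimal here.)

3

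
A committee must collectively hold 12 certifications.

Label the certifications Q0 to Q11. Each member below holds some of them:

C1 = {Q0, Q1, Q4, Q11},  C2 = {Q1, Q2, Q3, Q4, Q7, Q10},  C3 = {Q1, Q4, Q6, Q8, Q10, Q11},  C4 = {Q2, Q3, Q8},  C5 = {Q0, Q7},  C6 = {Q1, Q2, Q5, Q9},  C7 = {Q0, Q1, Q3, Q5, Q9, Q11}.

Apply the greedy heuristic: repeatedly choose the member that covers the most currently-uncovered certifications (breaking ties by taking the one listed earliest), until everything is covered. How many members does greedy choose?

3

Greedy: pick C2 (covers 6 new) → pick C7 (covers 4 new) → pick C3 (covers 2 new). Total picks: 3.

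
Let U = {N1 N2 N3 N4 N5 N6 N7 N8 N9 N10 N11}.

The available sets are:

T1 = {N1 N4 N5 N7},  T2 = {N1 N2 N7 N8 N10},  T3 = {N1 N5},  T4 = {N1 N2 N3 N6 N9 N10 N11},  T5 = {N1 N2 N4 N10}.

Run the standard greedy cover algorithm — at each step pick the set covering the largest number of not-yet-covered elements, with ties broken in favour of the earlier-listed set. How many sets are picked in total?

Greedy: pick T4 (covers 7 new) → pick T1 (covers 3 new) → pick T2 (covers 1 new). Total picks: 3.

3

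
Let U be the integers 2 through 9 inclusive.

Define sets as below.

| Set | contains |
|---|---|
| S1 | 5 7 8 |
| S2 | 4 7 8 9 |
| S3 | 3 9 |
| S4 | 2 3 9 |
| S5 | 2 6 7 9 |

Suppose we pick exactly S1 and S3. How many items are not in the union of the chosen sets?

3

Union of S1, S3 = {3, 5, 7, 8, 9}.
Not covered: 2, 4, 6 — 3 items.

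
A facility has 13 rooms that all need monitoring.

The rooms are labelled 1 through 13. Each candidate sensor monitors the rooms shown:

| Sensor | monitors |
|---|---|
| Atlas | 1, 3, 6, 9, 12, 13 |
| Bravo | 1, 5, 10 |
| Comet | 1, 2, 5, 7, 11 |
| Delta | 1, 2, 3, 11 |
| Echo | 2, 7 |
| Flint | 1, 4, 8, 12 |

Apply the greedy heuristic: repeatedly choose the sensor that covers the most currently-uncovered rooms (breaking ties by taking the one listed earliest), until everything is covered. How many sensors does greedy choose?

Greedy: pick Atlas (covers 6 new) → pick Comet (covers 4 new) → pick Flint (covers 2 new) → pick Bravo (covers 1 new). Total picks: 4.

4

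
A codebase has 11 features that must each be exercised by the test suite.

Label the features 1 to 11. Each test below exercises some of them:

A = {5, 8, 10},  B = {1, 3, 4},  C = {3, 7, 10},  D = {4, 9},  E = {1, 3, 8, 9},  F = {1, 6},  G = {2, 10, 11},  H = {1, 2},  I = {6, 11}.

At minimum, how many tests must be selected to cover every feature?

5

A and C and D and F and G together: A ∪ C ∪ D ∪ F ∪ G = {1, 2, 3, 4, 5, 6, 7, 8, 9, 10, 11} — every feature is covered.
No 4 of the 9 tests cover everything (all 126 combinations miss at least one feature), so 5 is optimal.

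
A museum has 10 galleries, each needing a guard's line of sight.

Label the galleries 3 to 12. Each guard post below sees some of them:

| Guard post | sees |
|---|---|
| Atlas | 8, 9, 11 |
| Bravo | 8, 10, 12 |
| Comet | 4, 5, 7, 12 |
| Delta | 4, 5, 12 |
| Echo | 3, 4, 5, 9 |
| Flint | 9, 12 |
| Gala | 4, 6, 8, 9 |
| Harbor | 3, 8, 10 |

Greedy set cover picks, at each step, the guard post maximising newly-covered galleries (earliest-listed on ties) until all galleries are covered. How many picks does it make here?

Greedy: pick Comet (covers 4 new) → pick Atlas (covers 3 new) → pick Harbor (covers 2 new) → pick Gala (covers 1 new). Total picks: 4.

4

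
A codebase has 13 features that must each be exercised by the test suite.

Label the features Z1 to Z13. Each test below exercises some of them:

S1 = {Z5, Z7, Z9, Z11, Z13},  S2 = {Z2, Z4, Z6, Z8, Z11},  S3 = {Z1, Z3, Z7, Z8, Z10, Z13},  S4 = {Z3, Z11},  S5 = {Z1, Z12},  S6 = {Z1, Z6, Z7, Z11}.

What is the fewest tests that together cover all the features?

S1 and S2 and S3 and S5 together: S1 ∪ S2 ∪ S3 ∪ S5 = {Z1, Z2, Z3, Z4, Z5, Z6, Z7, Z8, Z9, Z10, Z11, Z12, Z13} — every feature is covered.
Only S5 contains Z12, so S5 is forced; the remaining 11 features need at least 3 more tests (each remaining test adds at most 5) — so at least 4 tests are needed, and 4 is optimal.

4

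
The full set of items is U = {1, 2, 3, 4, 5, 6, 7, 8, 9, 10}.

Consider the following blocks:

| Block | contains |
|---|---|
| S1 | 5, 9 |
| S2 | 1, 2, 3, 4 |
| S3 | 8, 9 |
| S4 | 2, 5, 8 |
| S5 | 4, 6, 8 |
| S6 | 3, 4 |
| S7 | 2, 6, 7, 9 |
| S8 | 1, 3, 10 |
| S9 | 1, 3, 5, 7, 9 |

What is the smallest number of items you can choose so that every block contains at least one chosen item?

3

Take H = {3, 8, 9}. Each listed block contains at least one of these, so H is a hitting set of size 3.
The blocks S1, S5, S8 are pairwise disjoint, so any hitting set needs a separate item for each — at least 3. Hence 3 is optimal.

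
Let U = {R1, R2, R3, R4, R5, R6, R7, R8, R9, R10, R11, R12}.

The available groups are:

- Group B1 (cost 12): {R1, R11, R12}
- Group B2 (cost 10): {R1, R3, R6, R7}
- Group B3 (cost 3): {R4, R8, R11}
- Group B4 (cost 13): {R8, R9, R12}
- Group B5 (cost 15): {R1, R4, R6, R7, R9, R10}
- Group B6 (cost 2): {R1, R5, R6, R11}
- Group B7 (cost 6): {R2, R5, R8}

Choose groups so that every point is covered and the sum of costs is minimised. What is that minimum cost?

B1, B2, B5, B7 together cover every point (B1 ∪ B2 ∪ B5 ∪ B7 = {R1, R2, R3, R4, R5, R6, R7, R8, R9, R10, R11, R12}); total cost 12 + 10 + 15 + 6 = 43.
The greedy pick B6, B3, B2, B7, B4, B5 costs 49; no covering selection beats 43.

43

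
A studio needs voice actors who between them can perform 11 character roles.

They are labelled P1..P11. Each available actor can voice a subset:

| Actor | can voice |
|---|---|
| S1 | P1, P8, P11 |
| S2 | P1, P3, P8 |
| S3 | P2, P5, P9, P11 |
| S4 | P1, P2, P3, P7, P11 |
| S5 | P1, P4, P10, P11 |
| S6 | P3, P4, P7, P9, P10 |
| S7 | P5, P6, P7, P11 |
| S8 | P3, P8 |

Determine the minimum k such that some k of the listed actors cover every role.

4

Take {S4, S6, S7, S8}. Their union is {P1, P2, P3, P4, P5, P6, P7, P8, P9, P10, P11}, which is all 11 roles.
No 3 of the 8 actors cover everything (all 56 combinations miss at least one role), so 4 is optimal.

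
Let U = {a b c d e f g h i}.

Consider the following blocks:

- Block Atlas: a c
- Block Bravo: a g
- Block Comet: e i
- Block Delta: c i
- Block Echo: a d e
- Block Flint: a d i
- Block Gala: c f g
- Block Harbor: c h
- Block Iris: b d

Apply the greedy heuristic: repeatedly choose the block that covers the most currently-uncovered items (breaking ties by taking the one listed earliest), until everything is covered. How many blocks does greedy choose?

5

Greedy: pick Echo (covers 3 new) → pick Gala (covers 3 new) → pick Comet (covers 1 new) → pick Harbor (covers 1 new) → pick Iris (covers 1 new). Total picks: 5.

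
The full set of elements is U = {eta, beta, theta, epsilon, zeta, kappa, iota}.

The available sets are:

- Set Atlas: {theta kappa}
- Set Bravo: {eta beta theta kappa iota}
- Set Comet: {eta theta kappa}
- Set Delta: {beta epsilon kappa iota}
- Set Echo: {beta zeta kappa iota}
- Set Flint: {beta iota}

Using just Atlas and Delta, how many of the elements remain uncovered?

Union of Atlas, Delta = {beta, theta, epsilon, kappa, iota}.
Not covered: eta, zeta — 2 elements.

2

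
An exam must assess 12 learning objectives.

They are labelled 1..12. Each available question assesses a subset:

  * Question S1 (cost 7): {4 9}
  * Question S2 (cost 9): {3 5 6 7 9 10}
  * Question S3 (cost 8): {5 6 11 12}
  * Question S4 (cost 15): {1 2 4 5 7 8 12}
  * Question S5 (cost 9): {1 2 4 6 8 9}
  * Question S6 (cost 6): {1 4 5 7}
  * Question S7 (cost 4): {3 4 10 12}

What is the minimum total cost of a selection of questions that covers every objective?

26

S2, S3, S5 together cover every objective (S2 ∪ S3 ∪ S5 = {1, 2, 3, 4, 5, 6, 7, 8, 9, 10, 11, 12}); total cost 9 + 8 + 9 = 26.
The greedy pick S7, S5, S6, S3 costs 27; no covering selection beats 26.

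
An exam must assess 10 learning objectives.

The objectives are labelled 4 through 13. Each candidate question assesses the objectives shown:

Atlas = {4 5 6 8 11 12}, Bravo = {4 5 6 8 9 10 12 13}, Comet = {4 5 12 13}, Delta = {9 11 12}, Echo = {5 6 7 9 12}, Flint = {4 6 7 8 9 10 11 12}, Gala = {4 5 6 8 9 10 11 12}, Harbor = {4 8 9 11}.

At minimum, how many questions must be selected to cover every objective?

Bravo and Flint together: Bravo ∪ Flint = {4, 5, 6, 7, 8, 9, 10, 11, 12, 13} — every objective is covered.
No single question has all 10 objectives (the largest, Bravo, has 8), so 2 is optimal.

2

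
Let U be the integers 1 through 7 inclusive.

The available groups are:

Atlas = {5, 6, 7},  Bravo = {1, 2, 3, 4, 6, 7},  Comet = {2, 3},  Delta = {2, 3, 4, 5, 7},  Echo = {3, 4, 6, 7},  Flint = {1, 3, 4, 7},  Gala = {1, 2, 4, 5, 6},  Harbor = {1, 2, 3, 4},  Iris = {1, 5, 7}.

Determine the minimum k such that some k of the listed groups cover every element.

Echo and Gala together: Echo ∪ Gala = {1, 2, 3, 4, 5, 6, 7} — every element is covered.
No single group has all 7 elements (the largest, Bravo, has 6), so 2 is optimal.

2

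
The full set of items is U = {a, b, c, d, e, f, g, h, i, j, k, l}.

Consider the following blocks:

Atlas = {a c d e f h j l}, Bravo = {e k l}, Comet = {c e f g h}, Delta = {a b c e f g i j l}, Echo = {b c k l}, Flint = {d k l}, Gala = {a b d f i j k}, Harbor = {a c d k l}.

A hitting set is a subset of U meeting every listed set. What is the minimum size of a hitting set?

The 2 items {c, k} hit every block.
The blocks Comet, Flint are pairwise disjoint, so any hitting set needs a separate item for each — at least 2. Hence 2 is optimal.

2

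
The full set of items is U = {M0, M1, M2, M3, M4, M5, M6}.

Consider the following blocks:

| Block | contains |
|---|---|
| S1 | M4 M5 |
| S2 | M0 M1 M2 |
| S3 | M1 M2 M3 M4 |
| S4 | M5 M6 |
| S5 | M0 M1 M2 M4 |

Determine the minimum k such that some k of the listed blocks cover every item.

S2 and S3 and S4 together: S2 ∪ S3 ∪ S4 = {M0, M1, M2, M3, M4, M5, M6} — every item is covered.
Only S3 contains M3, so S3 is forced; the remaining 3 items need at least 2 more blocks (each remaining block adds at most 2) — so at least 3 blocks are needed, and 3 is optimal.

3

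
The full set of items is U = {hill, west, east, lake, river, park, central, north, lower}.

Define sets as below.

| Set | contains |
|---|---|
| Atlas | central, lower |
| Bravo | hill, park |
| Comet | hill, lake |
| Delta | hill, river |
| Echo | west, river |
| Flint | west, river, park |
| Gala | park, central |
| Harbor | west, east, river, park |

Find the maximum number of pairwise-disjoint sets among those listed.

Atlas, Comet, Flint are pairwise disjoint (Atlas={central,lower}; Comet={hill,lake}; Flint={west,river,park}).
Every remaining set overlaps one of these, and no 4 of the listed sets are pairwise disjoint, so 3 is the maximum.

3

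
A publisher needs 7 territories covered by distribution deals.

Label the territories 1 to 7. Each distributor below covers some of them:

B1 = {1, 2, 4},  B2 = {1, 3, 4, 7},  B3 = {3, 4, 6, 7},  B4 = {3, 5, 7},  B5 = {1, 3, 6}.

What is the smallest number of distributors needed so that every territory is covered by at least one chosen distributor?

3

Take {B1, B3, B4}. Their union is {1, 2, 3, 4, 5, 6, 7}, which is all 7 territories.
Only B1 contains 2, so B1 is forced; the remaining 4 territories need at least 2 more distributors (each remaining distributor adds at most 3) — so at least 3 distributors are needed, and 3 is optimal.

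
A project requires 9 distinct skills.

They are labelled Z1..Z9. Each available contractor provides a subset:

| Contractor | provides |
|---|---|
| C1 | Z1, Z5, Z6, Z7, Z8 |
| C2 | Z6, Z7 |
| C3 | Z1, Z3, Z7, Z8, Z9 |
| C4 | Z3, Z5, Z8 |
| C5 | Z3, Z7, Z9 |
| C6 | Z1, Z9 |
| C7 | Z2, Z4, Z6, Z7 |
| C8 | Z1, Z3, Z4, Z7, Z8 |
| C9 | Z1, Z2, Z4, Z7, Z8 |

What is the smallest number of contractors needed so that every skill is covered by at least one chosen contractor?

3

C1 and C5 and C9 together: C1 ∪ C5 ∪ C9 = {Z1, Z2, Z3, Z4, Z5, Z6, Z7, Z8, Z9} — every skill is covered.
No 2 of the 9 contractors cover everything (all 36 combinations miss at least one skill), so 3 is optimal.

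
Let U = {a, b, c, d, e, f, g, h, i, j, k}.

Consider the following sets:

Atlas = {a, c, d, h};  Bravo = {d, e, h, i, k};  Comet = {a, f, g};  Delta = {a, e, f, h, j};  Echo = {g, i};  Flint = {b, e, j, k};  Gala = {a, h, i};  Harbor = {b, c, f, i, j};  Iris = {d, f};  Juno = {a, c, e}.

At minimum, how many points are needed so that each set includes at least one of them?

The 4 points {a, b, d, g} hit every set.
No choice of 3 points meets every set, so 4 is the minimum.

4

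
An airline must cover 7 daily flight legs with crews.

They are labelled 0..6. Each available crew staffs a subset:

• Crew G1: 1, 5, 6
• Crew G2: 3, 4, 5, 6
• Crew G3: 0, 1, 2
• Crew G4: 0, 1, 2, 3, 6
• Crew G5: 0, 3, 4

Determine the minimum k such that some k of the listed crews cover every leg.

Take {G2, G3}. Their union is {0, 1, 2, 3, 4, 5, 6}, which is all 7 legs.
No single crew has all 7 legs (the largest, G4, has 5), so 2 is optimal.

2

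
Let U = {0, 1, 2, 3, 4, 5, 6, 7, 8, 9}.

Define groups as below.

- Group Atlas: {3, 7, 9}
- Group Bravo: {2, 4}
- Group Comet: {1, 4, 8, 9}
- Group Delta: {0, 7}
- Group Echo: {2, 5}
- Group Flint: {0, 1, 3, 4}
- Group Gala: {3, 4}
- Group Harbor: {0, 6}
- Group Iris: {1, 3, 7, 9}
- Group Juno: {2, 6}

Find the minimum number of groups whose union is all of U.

4

Atlas, Comet, Echo, and Harbor cover everything between them: the union {0, 1, 2, 3, 4, 5, 6, 7, 8, 9} is all of U.
Only Comet contains 8, so Comet is forced; the remaining 6 points need at least 3 more groups (each remaining group adds at most 2) — so at least 4 groups are needed, and 4 is optimal.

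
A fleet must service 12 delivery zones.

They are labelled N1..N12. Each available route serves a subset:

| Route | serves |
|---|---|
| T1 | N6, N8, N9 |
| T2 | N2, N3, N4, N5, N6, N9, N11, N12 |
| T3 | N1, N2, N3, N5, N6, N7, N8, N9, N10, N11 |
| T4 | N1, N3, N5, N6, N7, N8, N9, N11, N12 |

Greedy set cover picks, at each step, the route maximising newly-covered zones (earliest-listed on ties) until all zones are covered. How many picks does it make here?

Greedy: pick T3 (covers 10 new) → pick T2 (covers 2 new). Total picks: 2.

2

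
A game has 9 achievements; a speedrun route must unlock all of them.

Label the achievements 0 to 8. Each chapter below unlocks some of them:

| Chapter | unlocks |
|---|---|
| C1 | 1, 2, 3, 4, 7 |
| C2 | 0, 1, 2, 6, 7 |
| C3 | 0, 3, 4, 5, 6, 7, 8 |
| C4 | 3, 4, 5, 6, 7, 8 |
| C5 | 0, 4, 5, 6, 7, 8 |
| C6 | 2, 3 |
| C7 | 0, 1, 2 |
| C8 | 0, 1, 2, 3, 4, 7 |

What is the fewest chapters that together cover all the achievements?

C1 and C5 together: C1 ∪ C5 = {0, 1, 2, 3, 4, 5, 6, 7, 8} — every achievement is covered.
No single chapter has all 9 achievements (the largest, C3, has 7), so 2 is optimal.

2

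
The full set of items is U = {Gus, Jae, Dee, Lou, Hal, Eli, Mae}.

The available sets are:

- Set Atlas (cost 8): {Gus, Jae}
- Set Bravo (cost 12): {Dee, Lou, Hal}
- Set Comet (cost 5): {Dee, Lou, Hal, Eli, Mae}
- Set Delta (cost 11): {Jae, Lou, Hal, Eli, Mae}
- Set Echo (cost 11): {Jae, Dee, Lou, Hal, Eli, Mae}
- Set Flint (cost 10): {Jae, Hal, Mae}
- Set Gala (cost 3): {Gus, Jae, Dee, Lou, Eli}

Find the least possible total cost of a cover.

Comet, Gala together cover every item (Comet ∪ Gala = {Gus, Jae, Dee, Lou, Hal, Eli, Mae}); total cost 5 + 3 = 8.
No covering selection has total cost below 8.

8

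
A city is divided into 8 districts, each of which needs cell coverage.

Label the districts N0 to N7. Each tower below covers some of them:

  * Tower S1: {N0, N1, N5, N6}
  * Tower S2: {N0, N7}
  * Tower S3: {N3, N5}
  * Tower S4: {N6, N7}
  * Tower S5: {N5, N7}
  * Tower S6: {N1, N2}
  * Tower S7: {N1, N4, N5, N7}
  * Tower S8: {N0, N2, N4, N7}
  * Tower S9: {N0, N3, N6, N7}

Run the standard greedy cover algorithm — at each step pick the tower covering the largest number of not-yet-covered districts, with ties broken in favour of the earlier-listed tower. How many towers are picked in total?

Greedy: pick S1 (covers 4 new) → pick S8 (covers 3 new) → pick S3 (covers 1 new). Total picks: 3.

3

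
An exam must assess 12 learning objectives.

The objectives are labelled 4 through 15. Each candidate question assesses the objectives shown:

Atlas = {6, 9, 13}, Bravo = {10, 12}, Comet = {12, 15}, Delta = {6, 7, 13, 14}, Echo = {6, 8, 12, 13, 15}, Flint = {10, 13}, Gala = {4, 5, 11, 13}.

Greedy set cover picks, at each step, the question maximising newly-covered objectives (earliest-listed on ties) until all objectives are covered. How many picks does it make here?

5

Greedy: pick Echo (covers 5 new) → pick Gala (covers 3 new) → pick Delta (covers 2 new) → pick Atlas (covers 1 new) → pick Bravo (covers 1 new). Total picks: 5.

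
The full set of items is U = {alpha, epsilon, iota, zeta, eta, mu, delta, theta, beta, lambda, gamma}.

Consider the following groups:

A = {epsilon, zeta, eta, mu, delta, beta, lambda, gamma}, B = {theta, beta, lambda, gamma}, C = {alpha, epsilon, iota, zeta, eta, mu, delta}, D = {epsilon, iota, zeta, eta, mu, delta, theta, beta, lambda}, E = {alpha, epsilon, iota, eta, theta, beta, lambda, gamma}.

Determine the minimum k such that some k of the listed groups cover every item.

C and E cover everything between them: the union {alpha, epsilon, iota, zeta, eta, mu, delta, theta, beta, lambda, gamma} is all of U.
No single group has all 11 items (the largest, D, has 9), so 2 is optimal.

2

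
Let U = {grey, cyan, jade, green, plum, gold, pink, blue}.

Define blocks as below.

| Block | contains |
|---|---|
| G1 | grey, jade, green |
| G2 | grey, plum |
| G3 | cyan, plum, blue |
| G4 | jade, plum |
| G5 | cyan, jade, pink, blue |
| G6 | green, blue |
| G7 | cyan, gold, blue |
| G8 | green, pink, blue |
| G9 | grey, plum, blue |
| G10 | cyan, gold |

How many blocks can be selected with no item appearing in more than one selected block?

3

G2, G8, G10 are pairwise disjoint (G2={grey,plum}; G8={green,pink,blue}; G10={cyan,gold}).
Every remaining block overlaps one of these, and no 4 of the listed blocks are pairwise disjoint, so 3 is the maximum.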